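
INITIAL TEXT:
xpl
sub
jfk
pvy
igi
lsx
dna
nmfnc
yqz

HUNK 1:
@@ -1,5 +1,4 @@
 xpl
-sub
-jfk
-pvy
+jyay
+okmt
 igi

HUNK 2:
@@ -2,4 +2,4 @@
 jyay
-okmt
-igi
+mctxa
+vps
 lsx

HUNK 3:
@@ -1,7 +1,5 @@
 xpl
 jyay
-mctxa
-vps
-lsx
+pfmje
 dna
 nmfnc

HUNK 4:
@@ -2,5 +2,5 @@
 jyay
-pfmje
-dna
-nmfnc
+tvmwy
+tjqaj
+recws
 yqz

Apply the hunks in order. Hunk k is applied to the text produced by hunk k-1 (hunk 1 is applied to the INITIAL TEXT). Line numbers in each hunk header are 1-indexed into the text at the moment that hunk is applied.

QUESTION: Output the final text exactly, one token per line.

Hunk 1: at line 1 remove [sub,jfk,pvy] add [jyay,okmt] -> 8 lines: xpl jyay okmt igi lsx dna nmfnc yqz
Hunk 2: at line 2 remove [okmt,igi] add [mctxa,vps] -> 8 lines: xpl jyay mctxa vps lsx dna nmfnc yqz
Hunk 3: at line 1 remove [mctxa,vps,lsx] add [pfmje] -> 6 lines: xpl jyay pfmje dna nmfnc yqz
Hunk 4: at line 2 remove [pfmje,dna,nmfnc] add [tvmwy,tjqaj,recws] -> 6 lines: xpl jyay tvmwy tjqaj recws yqz

Answer: xpl
jyay
tvmwy
tjqaj
recws
yqz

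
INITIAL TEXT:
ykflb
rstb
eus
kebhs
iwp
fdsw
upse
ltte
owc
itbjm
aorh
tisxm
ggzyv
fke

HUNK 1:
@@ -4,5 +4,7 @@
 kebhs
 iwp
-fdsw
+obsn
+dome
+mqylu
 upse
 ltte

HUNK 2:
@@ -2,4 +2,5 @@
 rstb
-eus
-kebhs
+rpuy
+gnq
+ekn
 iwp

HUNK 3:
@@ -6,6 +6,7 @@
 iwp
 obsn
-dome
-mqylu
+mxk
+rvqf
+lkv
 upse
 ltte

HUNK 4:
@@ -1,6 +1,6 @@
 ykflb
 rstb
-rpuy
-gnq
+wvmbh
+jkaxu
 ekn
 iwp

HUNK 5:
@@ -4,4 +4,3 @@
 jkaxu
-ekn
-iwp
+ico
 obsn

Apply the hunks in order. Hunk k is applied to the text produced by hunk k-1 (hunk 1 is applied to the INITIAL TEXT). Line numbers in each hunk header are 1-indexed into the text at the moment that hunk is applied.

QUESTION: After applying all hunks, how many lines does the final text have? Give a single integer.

Hunk 1: at line 4 remove [fdsw] add [obsn,dome,mqylu] -> 16 lines: ykflb rstb eus kebhs iwp obsn dome mqylu upse ltte owc itbjm aorh tisxm ggzyv fke
Hunk 2: at line 2 remove [eus,kebhs] add [rpuy,gnq,ekn] -> 17 lines: ykflb rstb rpuy gnq ekn iwp obsn dome mqylu upse ltte owc itbjm aorh tisxm ggzyv fke
Hunk 3: at line 6 remove [dome,mqylu] add [mxk,rvqf,lkv] -> 18 lines: ykflb rstb rpuy gnq ekn iwp obsn mxk rvqf lkv upse ltte owc itbjm aorh tisxm ggzyv fke
Hunk 4: at line 1 remove [rpuy,gnq] add [wvmbh,jkaxu] -> 18 lines: ykflb rstb wvmbh jkaxu ekn iwp obsn mxk rvqf lkv upse ltte owc itbjm aorh tisxm ggzyv fke
Hunk 5: at line 4 remove [ekn,iwp] add [ico] -> 17 lines: ykflb rstb wvmbh jkaxu ico obsn mxk rvqf lkv upse ltte owc itbjm aorh tisxm ggzyv fke
Final line count: 17

Answer: 17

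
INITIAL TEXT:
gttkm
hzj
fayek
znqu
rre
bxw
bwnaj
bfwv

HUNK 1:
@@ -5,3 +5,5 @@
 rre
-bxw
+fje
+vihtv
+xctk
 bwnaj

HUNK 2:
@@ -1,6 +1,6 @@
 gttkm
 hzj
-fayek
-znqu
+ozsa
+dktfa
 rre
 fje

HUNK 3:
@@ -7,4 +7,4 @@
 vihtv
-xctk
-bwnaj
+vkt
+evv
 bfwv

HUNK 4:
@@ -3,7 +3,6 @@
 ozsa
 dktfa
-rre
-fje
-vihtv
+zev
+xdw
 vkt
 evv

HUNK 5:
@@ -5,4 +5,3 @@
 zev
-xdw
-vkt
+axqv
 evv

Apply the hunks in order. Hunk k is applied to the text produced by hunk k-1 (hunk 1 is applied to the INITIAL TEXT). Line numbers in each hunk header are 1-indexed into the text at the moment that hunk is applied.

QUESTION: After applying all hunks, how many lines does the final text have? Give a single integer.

Answer: 8

Derivation:
Hunk 1: at line 5 remove [bxw] add [fje,vihtv,xctk] -> 10 lines: gttkm hzj fayek znqu rre fje vihtv xctk bwnaj bfwv
Hunk 2: at line 1 remove [fayek,znqu] add [ozsa,dktfa] -> 10 lines: gttkm hzj ozsa dktfa rre fje vihtv xctk bwnaj bfwv
Hunk 3: at line 7 remove [xctk,bwnaj] add [vkt,evv] -> 10 lines: gttkm hzj ozsa dktfa rre fje vihtv vkt evv bfwv
Hunk 4: at line 3 remove [rre,fje,vihtv] add [zev,xdw] -> 9 lines: gttkm hzj ozsa dktfa zev xdw vkt evv bfwv
Hunk 5: at line 5 remove [xdw,vkt] add [axqv] -> 8 lines: gttkm hzj ozsa dktfa zev axqv evv bfwv
Final line count: 8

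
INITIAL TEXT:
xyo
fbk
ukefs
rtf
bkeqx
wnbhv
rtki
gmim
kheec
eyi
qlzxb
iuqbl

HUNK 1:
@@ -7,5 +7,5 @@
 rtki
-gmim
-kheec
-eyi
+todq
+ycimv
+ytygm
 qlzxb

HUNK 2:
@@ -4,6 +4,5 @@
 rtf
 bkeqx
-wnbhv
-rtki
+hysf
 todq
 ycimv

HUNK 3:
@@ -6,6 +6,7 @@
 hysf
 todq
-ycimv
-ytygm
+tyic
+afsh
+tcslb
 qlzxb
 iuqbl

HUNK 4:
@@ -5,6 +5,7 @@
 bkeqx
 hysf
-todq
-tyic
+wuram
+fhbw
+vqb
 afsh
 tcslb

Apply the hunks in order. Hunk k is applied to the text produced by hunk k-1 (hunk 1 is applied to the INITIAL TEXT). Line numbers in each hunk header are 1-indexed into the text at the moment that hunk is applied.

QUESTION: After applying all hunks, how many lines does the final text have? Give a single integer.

Answer: 13

Derivation:
Hunk 1: at line 7 remove [gmim,kheec,eyi] add [todq,ycimv,ytygm] -> 12 lines: xyo fbk ukefs rtf bkeqx wnbhv rtki todq ycimv ytygm qlzxb iuqbl
Hunk 2: at line 4 remove [wnbhv,rtki] add [hysf] -> 11 lines: xyo fbk ukefs rtf bkeqx hysf todq ycimv ytygm qlzxb iuqbl
Hunk 3: at line 6 remove [ycimv,ytygm] add [tyic,afsh,tcslb] -> 12 lines: xyo fbk ukefs rtf bkeqx hysf todq tyic afsh tcslb qlzxb iuqbl
Hunk 4: at line 5 remove [todq,tyic] add [wuram,fhbw,vqb] -> 13 lines: xyo fbk ukefs rtf bkeqx hysf wuram fhbw vqb afsh tcslb qlzxb iuqbl
Final line count: 13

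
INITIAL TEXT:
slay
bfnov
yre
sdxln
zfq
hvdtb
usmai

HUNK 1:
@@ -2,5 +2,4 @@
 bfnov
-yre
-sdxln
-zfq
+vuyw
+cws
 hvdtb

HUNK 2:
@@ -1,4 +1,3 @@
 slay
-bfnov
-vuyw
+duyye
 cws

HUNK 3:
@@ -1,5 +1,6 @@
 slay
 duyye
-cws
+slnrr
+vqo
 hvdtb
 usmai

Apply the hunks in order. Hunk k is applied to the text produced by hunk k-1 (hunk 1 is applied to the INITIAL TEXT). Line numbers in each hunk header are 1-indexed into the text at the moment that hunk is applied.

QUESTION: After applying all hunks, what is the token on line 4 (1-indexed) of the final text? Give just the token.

Answer: vqo

Derivation:
Hunk 1: at line 2 remove [yre,sdxln,zfq] add [vuyw,cws] -> 6 lines: slay bfnov vuyw cws hvdtb usmai
Hunk 2: at line 1 remove [bfnov,vuyw] add [duyye] -> 5 lines: slay duyye cws hvdtb usmai
Hunk 3: at line 1 remove [cws] add [slnrr,vqo] -> 6 lines: slay duyye slnrr vqo hvdtb usmai
Final line 4: vqo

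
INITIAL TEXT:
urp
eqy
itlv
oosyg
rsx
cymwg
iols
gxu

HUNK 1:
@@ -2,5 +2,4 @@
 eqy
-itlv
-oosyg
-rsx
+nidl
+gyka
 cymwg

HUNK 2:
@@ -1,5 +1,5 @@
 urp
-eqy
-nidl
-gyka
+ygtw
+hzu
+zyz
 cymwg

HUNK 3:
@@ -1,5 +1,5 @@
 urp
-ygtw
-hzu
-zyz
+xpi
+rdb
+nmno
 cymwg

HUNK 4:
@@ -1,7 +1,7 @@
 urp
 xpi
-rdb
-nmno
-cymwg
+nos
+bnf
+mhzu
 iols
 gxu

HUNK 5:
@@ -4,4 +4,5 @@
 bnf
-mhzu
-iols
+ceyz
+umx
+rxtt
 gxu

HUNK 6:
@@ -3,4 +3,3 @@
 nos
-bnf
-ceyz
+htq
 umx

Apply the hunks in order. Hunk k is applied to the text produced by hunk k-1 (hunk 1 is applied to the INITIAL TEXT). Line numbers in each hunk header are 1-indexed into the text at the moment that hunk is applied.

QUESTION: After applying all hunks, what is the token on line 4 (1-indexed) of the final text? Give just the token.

Hunk 1: at line 2 remove [itlv,oosyg,rsx] add [nidl,gyka] -> 7 lines: urp eqy nidl gyka cymwg iols gxu
Hunk 2: at line 1 remove [eqy,nidl,gyka] add [ygtw,hzu,zyz] -> 7 lines: urp ygtw hzu zyz cymwg iols gxu
Hunk 3: at line 1 remove [ygtw,hzu,zyz] add [xpi,rdb,nmno] -> 7 lines: urp xpi rdb nmno cymwg iols gxu
Hunk 4: at line 1 remove [rdb,nmno,cymwg] add [nos,bnf,mhzu] -> 7 lines: urp xpi nos bnf mhzu iols gxu
Hunk 5: at line 4 remove [mhzu,iols] add [ceyz,umx,rxtt] -> 8 lines: urp xpi nos bnf ceyz umx rxtt gxu
Hunk 6: at line 3 remove [bnf,ceyz] add [htq] -> 7 lines: urp xpi nos htq umx rxtt gxu
Final line 4: htq

Answer: htq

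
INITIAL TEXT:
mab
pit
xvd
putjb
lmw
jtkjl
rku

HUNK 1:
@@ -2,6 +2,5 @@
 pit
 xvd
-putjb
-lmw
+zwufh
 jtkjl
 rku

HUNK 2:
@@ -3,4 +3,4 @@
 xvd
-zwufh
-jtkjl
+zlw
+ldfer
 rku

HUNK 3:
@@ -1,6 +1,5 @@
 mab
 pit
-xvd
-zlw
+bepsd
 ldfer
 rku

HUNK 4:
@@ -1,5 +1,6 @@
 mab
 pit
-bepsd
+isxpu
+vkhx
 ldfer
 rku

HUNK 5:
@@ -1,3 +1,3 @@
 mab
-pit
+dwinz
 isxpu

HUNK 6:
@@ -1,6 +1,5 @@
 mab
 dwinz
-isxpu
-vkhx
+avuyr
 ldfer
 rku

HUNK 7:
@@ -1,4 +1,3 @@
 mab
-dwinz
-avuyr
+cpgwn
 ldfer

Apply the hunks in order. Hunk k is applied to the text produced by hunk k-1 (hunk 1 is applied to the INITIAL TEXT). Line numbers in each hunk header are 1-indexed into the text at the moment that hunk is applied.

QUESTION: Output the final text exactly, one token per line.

Answer: mab
cpgwn
ldfer
rku

Derivation:
Hunk 1: at line 2 remove [putjb,lmw] add [zwufh] -> 6 lines: mab pit xvd zwufh jtkjl rku
Hunk 2: at line 3 remove [zwufh,jtkjl] add [zlw,ldfer] -> 6 lines: mab pit xvd zlw ldfer rku
Hunk 3: at line 1 remove [xvd,zlw] add [bepsd] -> 5 lines: mab pit bepsd ldfer rku
Hunk 4: at line 1 remove [bepsd] add [isxpu,vkhx] -> 6 lines: mab pit isxpu vkhx ldfer rku
Hunk 5: at line 1 remove [pit] add [dwinz] -> 6 lines: mab dwinz isxpu vkhx ldfer rku
Hunk 6: at line 1 remove [isxpu,vkhx] add [avuyr] -> 5 lines: mab dwinz avuyr ldfer rku
Hunk 7: at line 1 remove [dwinz,avuyr] add [cpgwn] -> 4 lines: mab cpgwn ldfer rku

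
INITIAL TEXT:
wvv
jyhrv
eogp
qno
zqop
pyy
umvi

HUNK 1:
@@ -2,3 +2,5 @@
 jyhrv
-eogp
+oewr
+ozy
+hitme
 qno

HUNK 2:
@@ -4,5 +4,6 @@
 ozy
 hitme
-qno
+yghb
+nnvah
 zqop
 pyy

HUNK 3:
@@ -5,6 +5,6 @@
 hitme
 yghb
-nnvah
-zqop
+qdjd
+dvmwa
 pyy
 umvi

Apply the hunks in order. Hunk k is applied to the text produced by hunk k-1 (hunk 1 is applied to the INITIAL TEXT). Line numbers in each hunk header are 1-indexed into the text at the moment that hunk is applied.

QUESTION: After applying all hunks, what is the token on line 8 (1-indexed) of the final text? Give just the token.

Hunk 1: at line 2 remove [eogp] add [oewr,ozy,hitme] -> 9 lines: wvv jyhrv oewr ozy hitme qno zqop pyy umvi
Hunk 2: at line 4 remove [qno] add [yghb,nnvah] -> 10 lines: wvv jyhrv oewr ozy hitme yghb nnvah zqop pyy umvi
Hunk 3: at line 5 remove [nnvah,zqop] add [qdjd,dvmwa] -> 10 lines: wvv jyhrv oewr ozy hitme yghb qdjd dvmwa pyy umvi
Final line 8: dvmwa

Answer: dvmwa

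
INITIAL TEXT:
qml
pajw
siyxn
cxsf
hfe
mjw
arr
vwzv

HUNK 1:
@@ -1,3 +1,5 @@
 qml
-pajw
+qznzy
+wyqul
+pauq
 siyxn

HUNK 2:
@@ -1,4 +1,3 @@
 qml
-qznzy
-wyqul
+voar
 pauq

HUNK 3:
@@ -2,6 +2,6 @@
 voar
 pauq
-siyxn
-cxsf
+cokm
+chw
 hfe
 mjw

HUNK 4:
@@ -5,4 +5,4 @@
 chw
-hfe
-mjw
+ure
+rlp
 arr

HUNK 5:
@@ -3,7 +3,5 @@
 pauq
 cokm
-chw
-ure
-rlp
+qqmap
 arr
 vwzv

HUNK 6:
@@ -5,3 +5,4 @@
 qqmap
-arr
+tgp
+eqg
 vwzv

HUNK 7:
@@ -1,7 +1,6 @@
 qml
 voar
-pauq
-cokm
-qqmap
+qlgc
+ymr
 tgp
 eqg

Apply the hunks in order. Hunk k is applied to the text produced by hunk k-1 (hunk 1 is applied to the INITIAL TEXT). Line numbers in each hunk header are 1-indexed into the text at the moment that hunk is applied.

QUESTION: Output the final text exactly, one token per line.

Hunk 1: at line 1 remove [pajw] add [qznzy,wyqul,pauq] -> 10 lines: qml qznzy wyqul pauq siyxn cxsf hfe mjw arr vwzv
Hunk 2: at line 1 remove [qznzy,wyqul] add [voar] -> 9 lines: qml voar pauq siyxn cxsf hfe mjw arr vwzv
Hunk 3: at line 2 remove [siyxn,cxsf] add [cokm,chw] -> 9 lines: qml voar pauq cokm chw hfe mjw arr vwzv
Hunk 4: at line 5 remove [hfe,mjw] add [ure,rlp] -> 9 lines: qml voar pauq cokm chw ure rlp arr vwzv
Hunk 5: at line 3 remove [chw,ure,rlp] add [qqmap] -> 7 lines: qml voar pauq cokm qqmap arr vwzv
Hunk 6: at line 5 remove [arr] add [tgp,eqg] -> 8 lines: qml voar pauq cokm qqmap tgp eqg vwzv
Hunk 7: at line 1 remove [pauq,cokm,qqmap] add [qlgc,ymr] -> 7 lines: qml voar qlgc ymr tgp eqg vwzv

Answer: qml
voar
qlgc
ymr
tgp
eqg
vwzv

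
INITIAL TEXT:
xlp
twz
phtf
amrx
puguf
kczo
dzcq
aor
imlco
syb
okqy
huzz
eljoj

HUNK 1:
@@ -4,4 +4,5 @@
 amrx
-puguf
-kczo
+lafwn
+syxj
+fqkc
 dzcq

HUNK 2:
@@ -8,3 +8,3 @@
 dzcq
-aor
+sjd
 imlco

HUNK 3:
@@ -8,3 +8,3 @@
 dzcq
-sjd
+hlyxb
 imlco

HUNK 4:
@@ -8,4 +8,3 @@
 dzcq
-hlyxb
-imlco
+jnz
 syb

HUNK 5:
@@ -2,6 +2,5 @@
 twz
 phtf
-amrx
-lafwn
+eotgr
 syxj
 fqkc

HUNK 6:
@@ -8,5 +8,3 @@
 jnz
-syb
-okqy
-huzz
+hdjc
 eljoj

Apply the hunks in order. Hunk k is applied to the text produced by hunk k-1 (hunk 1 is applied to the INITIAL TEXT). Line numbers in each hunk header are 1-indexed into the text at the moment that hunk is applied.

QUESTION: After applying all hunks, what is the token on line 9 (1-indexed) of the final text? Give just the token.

Answer: hdjc

Derivation:
Hunk 1: at line 4 remove [puguf,kczo] add [lafwn,syxj,fqkc] -> 14 lines: xlp twz phtf amrx lafwn syxj fqkc dzcq aor imlco syb okqy huzz eljoj
Hunk 2: at line 8 remove [aor] add [sjd] -> 14 lines: xlp twz phtf amrx lafwn syxj fqkc dzcq sjd imlco syb okqy huzz eljoj
Hunk 3: at line 8 remove [sjd] add [hlyxb] -> 14 lines: xlp twz phtf amrx lafwn syxj fqkc dzcq hlyxb imlco syb okqy huzz eljoj
Hunk 4: at line 8 remove [hlyxb,imlco] add [jnz] -> 13 lines: xlp twz phtf amrx lafwn syxj fqkc dzcq jnz syb okqy huzz eljoj
Hunk 5: at line 2 remove [amrx,lafwn] add [eotgr] -> 12 lines: xlp twz phtf eotgr syxj fqkc dzcq jnz syb okqy huzz eljoj
Hunk 6: at line 8 remove [syb,okqy,huzz] add [hdjc] -> 10 lines: xlp twz phtf eotgr syxj fqkc dzcq jnz hdjc eljoj
Final line 9: hdjc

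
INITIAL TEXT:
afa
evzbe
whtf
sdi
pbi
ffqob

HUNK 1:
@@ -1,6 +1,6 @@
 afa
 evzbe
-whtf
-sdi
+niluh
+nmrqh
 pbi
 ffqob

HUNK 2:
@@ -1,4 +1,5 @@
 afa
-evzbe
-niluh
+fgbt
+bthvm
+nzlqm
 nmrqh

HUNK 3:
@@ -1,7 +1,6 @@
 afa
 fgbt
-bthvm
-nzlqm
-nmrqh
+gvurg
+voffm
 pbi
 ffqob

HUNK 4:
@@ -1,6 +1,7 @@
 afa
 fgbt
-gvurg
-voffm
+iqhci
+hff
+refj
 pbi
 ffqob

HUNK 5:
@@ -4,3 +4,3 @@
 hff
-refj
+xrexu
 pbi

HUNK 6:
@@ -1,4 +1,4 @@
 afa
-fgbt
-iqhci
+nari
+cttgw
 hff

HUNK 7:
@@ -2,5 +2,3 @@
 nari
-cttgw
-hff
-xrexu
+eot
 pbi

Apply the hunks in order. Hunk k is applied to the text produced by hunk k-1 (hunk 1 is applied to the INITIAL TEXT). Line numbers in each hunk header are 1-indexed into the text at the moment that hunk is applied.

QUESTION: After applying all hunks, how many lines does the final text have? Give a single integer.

Hunk 1: at line 1 remove [whtf,sdi] add [niluh,nmrqh] -> 6 lines: afa evzbe niluh nmrqh pbi ffqob
Hunk 2: at line 1 remove [evzbe,niluh] add [fgbt,bthvm,nzlqm] -> 7 lines: afa fgbt bthvm nzlqm nmrqh pbi ffqob
Hunk 3: at line 1 remove [bthvm,nzlqm,nmrqh] add [gvurg,voffm] -> 6 lines: afa fgbt gvurg voffm pbi ffqob
Hunk 4: at line 1 remove [gvurg,voffm] add [iqhci,hff,refj] -> 7 lines: afa fgbt iqhci hff refj pbi ffqob
Hunk 5: at line 4 remove [refj] add [xrexu] -> 7 lines: afa fgbt iqhci hff xrexu pbi ffqob
Hunk 6: at line 1 remove [fgbt,iqhci] add [nari,cttgw] -> 7 lines: afa nari cttgw hff xrexu pbi ffqob
Hunk 7: at line 2 remove [cttgw,hff,xrexu] add [eot] -> 5 lines: afa nari eot pbi ffqob
Final line count: 5

Answer: 5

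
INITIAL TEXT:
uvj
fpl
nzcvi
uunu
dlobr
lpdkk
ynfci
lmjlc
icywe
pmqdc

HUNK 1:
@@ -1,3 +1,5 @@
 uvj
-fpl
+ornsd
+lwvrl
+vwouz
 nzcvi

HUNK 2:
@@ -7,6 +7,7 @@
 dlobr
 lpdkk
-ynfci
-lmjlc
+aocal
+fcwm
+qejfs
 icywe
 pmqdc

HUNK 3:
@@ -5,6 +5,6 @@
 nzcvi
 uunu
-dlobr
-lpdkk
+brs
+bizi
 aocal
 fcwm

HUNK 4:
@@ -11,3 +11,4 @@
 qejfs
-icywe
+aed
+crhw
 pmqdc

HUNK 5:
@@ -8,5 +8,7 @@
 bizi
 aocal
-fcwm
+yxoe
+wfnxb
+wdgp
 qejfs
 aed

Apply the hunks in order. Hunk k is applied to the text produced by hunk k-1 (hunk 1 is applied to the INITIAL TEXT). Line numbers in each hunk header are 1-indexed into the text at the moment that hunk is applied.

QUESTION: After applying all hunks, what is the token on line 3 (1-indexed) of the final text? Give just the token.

Hunk 1: at line 1 remove [fpl] add [ornsd,lwvrl,vwouz] -> 12 lines: uvj ornsd lwvrl vwouz nzcvi uunu dlobr lpdkk ynfci lmjlc icywe pmqdc
Hunk 2: at line 7 remove [ynfci,lmjlc] add [aocal,fcwm,qejfs] -> 13 lines: uvj ornsd lwvrl vwouz nzcvi uunu dlobr lpdkk aocal fcwm qejfs icywe pmqdc
Hunk 3: at line 5 remove [dlobr,lpdkk] add [brs,bizi] -> 13 lines: uvj ornsd lwvrl vwouz nzcvi uunu brs bizi aocal fcwm qejfs icywe pmqdc
Hunk 4: at line 11 remove [icywe] add [aed,crhw] -> 14 lines: uvj ornsd lwvrl vwouz nzcvi uunu brs bizi aocal fcwm qejfs aed crhw pmqdc
Hunk 5: at line 8 remove [fcwm] add [yxoe,wfnxb,wdgp] -> 16 lines: uvj ornsd lwvrl vwouz nzcvi uunu brs bizi aocal yxoe wfnxb wdgp qejfs aed crhw pmqdc
Final line 3: lwvrl

Answer: lwvrl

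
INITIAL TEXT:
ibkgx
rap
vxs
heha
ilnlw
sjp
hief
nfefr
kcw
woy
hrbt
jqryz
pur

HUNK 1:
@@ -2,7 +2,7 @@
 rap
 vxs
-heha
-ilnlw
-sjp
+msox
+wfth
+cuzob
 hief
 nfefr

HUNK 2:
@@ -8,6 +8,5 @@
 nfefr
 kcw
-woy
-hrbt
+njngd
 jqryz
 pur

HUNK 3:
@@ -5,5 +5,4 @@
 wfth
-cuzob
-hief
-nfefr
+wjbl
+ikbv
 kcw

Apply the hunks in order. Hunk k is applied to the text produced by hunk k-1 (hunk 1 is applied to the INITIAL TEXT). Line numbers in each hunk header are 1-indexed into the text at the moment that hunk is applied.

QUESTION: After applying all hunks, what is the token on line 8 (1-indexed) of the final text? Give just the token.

Hunk 1: at line 2 remove [heha,ilnlw,sjp] add [msox,wfth,cuzob] -> 13 lines: ibkgx rap vxs msox wfth cuzob hief nfefr kcw woy hrbt jqryz pur
Hunk 2: at line 8 remove [woy,hrbt] add [njngd] -> 12 lines: ibkgx rap vxs msox wfth cuzob hief nfefr kcw njngd jqryz pur
Hunk 3: at line 5 remove [cuzob,hief,nfefr] add [wjbl,ikbv] -> 11 lines: ibkgx rap vxs msox wfth wjbl ikbv kcw njngd jqryz pur
Final line 8: kcw

Answer: kcw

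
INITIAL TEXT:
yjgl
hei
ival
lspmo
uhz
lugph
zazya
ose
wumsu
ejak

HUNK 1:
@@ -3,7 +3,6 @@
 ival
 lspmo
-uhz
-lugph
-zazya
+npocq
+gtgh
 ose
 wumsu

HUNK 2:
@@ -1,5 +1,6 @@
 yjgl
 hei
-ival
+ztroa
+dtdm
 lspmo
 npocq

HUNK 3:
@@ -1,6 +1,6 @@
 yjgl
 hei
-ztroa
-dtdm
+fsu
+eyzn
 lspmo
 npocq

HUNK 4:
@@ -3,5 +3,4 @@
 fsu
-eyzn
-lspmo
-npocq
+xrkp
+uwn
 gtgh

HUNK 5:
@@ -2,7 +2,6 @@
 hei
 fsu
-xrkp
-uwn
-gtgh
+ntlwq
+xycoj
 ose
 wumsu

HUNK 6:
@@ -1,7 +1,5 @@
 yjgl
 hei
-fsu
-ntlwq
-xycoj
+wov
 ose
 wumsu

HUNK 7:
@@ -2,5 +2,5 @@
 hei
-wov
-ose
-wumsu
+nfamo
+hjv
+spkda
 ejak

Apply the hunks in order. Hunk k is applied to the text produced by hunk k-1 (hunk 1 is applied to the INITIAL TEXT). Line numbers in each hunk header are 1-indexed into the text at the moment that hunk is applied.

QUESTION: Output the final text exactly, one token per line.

Answer: yjgl
hei
nfamo
hjv
spkda
ejak

Derivation:
Hunk 1: at line 3 remove [uhz,lugph,zazya] add [npocq,gtgh] -> 9 lines: yjgl hei ival lspmo npocq gtgh ose wumsu ejak
Hunk 2: at line 1 remove [ival] add [ztroa,dtdm] -> 10 lines: yjgl hei ztroa dtdm lspmo npocq gtgh ose wumsu ejak
Hunk 3: at line 1 remove [ztroa,dtdm] add [fsu,eyzn] -> 10 lines: yjgl hei fsu eyzn lspmo npocq gtgh ose wumsu ejak
Hunk 4: at line 3 remove [eyzn,lspmo,npocq] add [xrkp,uwn] -> 9 lines: yjgl hei fsu xrkp uwn gtgh ose wumsu ejak
Hunk 5: at line 2 remove [xrkp,uwn,gtgh] add [ntlwq,xycoj] -> 8 lines: yjgl hei fsu ntlwq xycoj ose wumsu ejak
Hunk 6: at line 1 remove [fsu,ntlwq,xycoj] add [wov] -> 6 lines: yjgl hei wov ose wumsu ejak
Hunk 7: at line 2 remove [wov,ose,wumsu] add [nfamo,hjv,spkda] -> 6 lines: yjgl hei nfamo hjv spkda ejak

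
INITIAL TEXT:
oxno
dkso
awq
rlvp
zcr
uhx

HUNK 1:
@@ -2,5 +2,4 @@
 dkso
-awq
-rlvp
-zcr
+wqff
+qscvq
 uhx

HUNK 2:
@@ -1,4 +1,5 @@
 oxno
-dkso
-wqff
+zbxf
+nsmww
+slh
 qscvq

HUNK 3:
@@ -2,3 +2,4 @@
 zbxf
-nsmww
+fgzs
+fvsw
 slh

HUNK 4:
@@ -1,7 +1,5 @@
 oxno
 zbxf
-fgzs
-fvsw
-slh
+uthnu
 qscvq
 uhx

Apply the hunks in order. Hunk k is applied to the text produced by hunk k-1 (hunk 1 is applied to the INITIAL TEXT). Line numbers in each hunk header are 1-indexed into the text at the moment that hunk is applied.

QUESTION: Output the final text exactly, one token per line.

Hunk 1: at line 2 remove [awq,rlvp,zcr] add [wqff,qscvq] -> 5 lines: oxno dkso wqff qscvq uhx
Hunk 2: at line 1 remove [dkso,wqff] add [zbxf,nsmww,slh] -> 6 lines: oxno zbxf nsmww slh qscvq uhx
Hunk 3: at line 2 remove [nsmww] add [fgzs,fvsw] -> 7 lines: oxno zbxf fgzs fvsw slh qscvq uhx
Hunk 4: at line 1 remove [fgzs,fvsw,slh] add [uthnu] -> 5 lines: oxno zbxf uthnu qscvq uhx

Answer: oxno
zbxf
uthnu
qscvq
uhx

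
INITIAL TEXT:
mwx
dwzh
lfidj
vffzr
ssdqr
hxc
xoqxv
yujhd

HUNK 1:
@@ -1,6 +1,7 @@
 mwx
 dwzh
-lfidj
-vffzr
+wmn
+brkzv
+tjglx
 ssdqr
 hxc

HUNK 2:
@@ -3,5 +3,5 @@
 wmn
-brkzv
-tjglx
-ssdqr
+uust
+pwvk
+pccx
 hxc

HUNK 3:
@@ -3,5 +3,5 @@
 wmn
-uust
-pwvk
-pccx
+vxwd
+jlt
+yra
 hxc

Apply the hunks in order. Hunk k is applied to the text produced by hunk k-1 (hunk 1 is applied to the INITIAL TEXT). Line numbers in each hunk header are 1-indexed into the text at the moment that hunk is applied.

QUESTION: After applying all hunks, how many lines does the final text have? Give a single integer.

Hunk 1: at line 1 remove [lfidj,vffzr] add [wmn,brkzv,tjglx] -> 9 lines: mwx dwzh wmn brkzv tjglx ssdqr hxc xoqxv yujhd
Hunk 2: at line 3 remove [brkzv,tjglx,ssdqr] add [uust,pwvk,pccx] -> 9 lines: mwx dwzh wmn uust pwvk pccx hxc xoqxv yujhd
Hunk 3: at line 3 remove [uust,pwvk,pccx] add [vxwd,jlt,yra] -> 9 lines: mwx dwzh wmn vxwd jlt yra hxc xoqxv yujhd
Final line count: 9

Answer: 9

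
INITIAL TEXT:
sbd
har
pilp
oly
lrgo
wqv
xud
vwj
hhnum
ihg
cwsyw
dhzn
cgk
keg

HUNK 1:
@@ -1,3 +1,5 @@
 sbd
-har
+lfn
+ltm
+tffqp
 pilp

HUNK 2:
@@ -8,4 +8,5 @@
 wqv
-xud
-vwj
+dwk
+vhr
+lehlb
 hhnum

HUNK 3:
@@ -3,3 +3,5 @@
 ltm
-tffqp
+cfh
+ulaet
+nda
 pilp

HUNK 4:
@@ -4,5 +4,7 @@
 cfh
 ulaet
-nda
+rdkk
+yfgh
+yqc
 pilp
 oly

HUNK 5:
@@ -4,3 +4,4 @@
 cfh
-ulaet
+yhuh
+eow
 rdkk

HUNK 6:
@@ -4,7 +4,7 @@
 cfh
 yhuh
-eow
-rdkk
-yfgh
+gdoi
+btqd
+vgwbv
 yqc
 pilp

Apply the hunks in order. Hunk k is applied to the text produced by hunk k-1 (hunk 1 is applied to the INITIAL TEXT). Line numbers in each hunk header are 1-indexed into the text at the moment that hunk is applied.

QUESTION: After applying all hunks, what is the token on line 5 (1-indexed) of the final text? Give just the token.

Hunk 1: at line 1 remove [har] add [lfn,ltm,tffqp] -> 16 lines: sbd lfn ltm tffqp pilp oly lrgo wqv xud vwj hhnum ihg cwsyw dhzn cgk keg
Hunk 2: at line 8 remove [xud,vwj] add [dwk,vhr,lehlb] -> 17 lines: sbd lfn ltm tffqp pilp oly lrgo wqv dwk vhr lehlb hhnum ihg cwsyw dhzn cgk keg
Hunk 3: at line 3 remove [tffqp] add [cfh,ulaet,nda] -> 19 lines: sbd lfn ltm cfh ulaet nda pilp oly lrgo wqv dwk vhr lehlb hhnum ihg cwsyw dhzn cgk keg
Hunk 4: at line 4 remove [nda] add [rdkk,yfgh,yqc] -> 21 lines: sbd lfn ltm cfh ulaet rdkk yfgh yqc pilp oly lrgo wqv dwk vhr lehlb hhnum ihg cwsyw dhzn cgk keg
Hunk 5: at line 4 remove [ulaet] add [yhuh,eow] -> 22 lines: sbd lfn ltm cfh yhuh eow rdkk yfgh yqc pilp oly lrgo wqv dwk vhr lehlb hhnum ihg cwsyw dhzn cgk keg
Hunk 6: at line 4 remove [eow,rdkk,yfgh] add [gdoi,btqd,vgwbv] -> 22 lines: sbd lfn ltm cfh yhuh gdoi btqd vgwbv yqc pilp oly lrgo wqv dwk vhr lehlb hhnum ihg cwsyw dhzn cgk keg
Final line 5: yhuh

Answer: yhuh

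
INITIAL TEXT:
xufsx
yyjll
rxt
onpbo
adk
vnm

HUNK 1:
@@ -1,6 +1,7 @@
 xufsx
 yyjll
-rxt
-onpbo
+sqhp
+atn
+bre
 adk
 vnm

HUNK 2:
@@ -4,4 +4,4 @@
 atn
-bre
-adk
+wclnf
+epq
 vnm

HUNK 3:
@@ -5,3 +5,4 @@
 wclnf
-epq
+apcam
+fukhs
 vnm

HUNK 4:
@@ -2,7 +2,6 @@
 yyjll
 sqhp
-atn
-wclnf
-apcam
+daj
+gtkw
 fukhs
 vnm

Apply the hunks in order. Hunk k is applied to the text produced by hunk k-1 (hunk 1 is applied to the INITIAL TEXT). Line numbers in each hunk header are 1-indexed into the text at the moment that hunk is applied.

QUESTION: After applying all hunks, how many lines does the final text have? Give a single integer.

Hunk 1: at line 1 remove [rxt,onpbo] add [sqhp,atn,bre] -> 7 lines: xufsx yyjll sqhp atn bre adk vnm
Hunk 2: at line 4 remove [bre,adk] add [wclnf,epq] -> 7 lines: xufsx yyjll sqhp atn wclnf epq vnm
Hunk 3: at line 5 remove [epq] add [apcam,fukhs] -> 8 lines: xufsx yyjll sqhp atn wclnf apcam fukhs vnm
Hunk 4: at line 2 remove [atn,wclnf,apcam] add [daj,gtkw] -> 7 lines: xufsx yyjll sqhp daj gtkw fukhs vnm
Final line count: 7

Answer: 7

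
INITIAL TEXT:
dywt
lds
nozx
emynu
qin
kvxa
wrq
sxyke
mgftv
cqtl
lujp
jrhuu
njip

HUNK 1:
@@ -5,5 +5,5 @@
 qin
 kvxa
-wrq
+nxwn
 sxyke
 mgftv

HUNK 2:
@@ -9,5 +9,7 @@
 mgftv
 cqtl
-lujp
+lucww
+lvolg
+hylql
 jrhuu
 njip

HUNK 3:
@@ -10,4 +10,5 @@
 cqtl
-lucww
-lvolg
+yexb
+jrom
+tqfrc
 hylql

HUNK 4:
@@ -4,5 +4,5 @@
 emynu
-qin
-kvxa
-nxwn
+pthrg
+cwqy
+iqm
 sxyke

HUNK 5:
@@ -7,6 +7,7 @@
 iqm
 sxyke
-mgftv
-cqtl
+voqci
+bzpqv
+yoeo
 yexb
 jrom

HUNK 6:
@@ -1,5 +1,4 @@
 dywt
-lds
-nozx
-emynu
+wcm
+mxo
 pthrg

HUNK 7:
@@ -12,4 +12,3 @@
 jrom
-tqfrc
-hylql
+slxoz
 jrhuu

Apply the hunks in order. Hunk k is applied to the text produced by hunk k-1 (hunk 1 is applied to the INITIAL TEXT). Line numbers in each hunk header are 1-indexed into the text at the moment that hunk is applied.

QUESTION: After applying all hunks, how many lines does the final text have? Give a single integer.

Hunk 1: at line 5 remove [wrq] add [nxwn] -> 13 lines: dywt lds nozx emynu qin kvxa nxwn sxyke mgftv cqtl lujp jrhuu njip
Hunk 2: at line 9 remove [lujp] add [lucww,lvolg,hylql] -> 15 lines: dywt lds nozx emynu qin kvxa nxwn sxyke mgftv cqtl lucww lvolg hylql jrhuu njip
Hunk 3: at line 10 remove [lucww,lvolg] add [yexb,jrom,tqfrc] -> 16 lines: dywt lds nozx emynu qin kvxa nxwn sxyke mgftv cqtl yexb jrom tqfrc hylql jrhuu njip
Hunk 4: at line 4 remove [qin,kvxa,nxwn] add [pthrg,cwqy,iqm] -> 16 lines: dywt lds nozx emynu pthrg cwqy iqm sxyke mgftv cqtl yexb jrom tqfrc hylql jrhuu njip
Hunk 5: at line 7 remove [mgftv,cqtl] add [voqci,bzpqv,yoeo] -> 17 lines: dywt lds nozx emynu pthrg cwqy iqm sxyke voqci bzpqv yoeo yexb jrom tqfrc hylql jrhuu njip
Hunk 6: at line 1 remove [lds,nozx,emynu] add [wcm,mxo] -> 16 lines: dywt wcm mxo pthrg cwqy iqm sxyke voqci bzpqv yoeo yexb jrom tqfrc hylql jrhuu njip
Hunk 7: at line 12 remove [tqfrc,hylql] add [slxoz] -> 15 lines: dywt wcm mxo pthrg cwqy iqm sxyke voqci bzpqv yoeo yexb jrom slxoz jrhuu njip
Final line count: 15

Answer: 15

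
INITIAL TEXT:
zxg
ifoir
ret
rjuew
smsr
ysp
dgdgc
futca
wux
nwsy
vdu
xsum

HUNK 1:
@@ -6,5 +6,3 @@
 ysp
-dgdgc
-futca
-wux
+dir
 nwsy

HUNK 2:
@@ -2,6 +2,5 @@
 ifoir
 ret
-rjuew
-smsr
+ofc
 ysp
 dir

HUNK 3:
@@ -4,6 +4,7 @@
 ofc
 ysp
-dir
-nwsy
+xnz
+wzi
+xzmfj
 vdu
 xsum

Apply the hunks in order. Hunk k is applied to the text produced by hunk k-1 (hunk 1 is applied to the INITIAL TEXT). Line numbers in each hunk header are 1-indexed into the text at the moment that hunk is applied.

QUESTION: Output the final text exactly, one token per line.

Hunk 1: at line 6 remove [dgdgc,futca,wux] add [dir] -> 10 lines: zxg ifoir ret rjuew smsr ysp dir nwsy vdu xsum
Hunk 2: at line 2 remove [rjuew,smsr] add [ofc] -> 9 lines: zxg ifoir ret ofc ysp dir nwsy vdu xsum
Hunk 3: at line 4 remove [dir,nwsy] add [xnz,wzi,xzmfj] -> 10 lines: zxg ifoir ret ofc ysp xnz wzi xzmfj vdu xsum

Answer: zxg
ifoir
ret
ofc
ysp
xnz
wzi
xzmfj
vdu
xsum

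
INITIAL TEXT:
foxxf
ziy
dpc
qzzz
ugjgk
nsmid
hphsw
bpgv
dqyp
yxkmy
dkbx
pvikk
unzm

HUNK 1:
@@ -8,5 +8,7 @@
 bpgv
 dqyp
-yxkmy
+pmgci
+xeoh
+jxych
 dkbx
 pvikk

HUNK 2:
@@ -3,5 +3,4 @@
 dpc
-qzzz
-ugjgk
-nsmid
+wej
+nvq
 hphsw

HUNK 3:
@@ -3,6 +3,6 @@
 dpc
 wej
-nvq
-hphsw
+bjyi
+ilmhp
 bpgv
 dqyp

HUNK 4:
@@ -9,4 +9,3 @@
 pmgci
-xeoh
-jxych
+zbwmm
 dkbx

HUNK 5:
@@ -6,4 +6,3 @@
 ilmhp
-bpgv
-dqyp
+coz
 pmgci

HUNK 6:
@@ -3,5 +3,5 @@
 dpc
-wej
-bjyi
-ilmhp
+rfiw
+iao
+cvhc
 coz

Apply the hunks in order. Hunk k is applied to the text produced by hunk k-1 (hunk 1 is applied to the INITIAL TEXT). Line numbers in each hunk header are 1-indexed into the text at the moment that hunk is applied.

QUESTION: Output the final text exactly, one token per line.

Answer: foxxf
ziy
dpc
rfiw
iao
cvhc
coz
pmgci
zbwmm
dkbx
pvikk
unzm

Derivation:
Hunk 1: at line 8 remove [yxkmy] add [pmgci,xeoh,jxych] -> 15 lines: foxxf ziy dpc qzzz ugjgk nsmid hphsw bpgv dqyp pmgci xeoh jxych dkbx pvikk unzm
Hunk 2: at line 3 remove [qzzz,ugjgk,nsmid] add [wej,nvq] -> 14 lines: foxxf ziy dpc wej nvq hphsw bpgv dqyp pmgci xeoh jxych dkbx pvikk unzm
Hunk 3: at line 3 remove [nvq,hphsw] add [bjyi,ilmhp] -> 14 lines: foxxf ziy dpc wej bjyi ilmhp bpgv dqyp pmgci xeoh jxych dkbx pvikk unzm
Hunk 4: at line 9 remove [xeoh,jxych] add [zbwmm] -> 13 lines: foxxf ziy dpc wej bjyi ilmhp bpgv dqyp pmgci zbwmm dkbx pvikk unzm
Hunk 5: at line 6 remove [bpgv,dqyp] add [coz] -> 12 lines: foxxf ziy dpc wej bjyi ilmhp coz pmgci zbwmm dkbx pvikk unzm
Hunk 6: at line 3 remove [wej,bjyi,ilmhp] add [rfiw,iao,cvhc] -> 12 lines: foxxf ziy dpc rfiw iao cvhc coz pmgci zbwmm dkbx pvikk unzm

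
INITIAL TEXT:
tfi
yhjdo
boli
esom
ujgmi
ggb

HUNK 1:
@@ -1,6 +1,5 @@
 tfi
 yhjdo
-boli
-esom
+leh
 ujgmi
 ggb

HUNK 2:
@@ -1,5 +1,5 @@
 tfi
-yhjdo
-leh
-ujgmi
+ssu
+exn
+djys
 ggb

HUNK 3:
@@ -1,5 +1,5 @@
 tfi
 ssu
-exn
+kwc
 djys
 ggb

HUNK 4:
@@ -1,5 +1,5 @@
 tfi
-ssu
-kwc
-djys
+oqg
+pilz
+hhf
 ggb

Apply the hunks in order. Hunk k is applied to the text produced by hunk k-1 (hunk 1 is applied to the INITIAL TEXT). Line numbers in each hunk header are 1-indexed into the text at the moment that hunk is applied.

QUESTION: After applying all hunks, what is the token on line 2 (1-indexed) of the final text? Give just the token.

Answer: oqg

Derivation:
Hunk 1: at line 1 remove [boli,esom] add [leh] -> 5 lines: tfi yhjdo leh ujgmi ggb
Hunk 2: at line 1 remove [yhjdo,leh,ujgmi] add [ssu,exn,djys] -> 5 lines: tfi ssu exn djys ggb
Hunk 3: at line 1 remove [exn] add [kwc] -> 5 lines: tfi ssu kwc djys ggb
Hunk 4: at line 1 remove [ssu,kwc,djys] add [oqg,pilz,hhf] -> 5 lines: tfi oqg pilz hhf ggb
Final line 2: oqg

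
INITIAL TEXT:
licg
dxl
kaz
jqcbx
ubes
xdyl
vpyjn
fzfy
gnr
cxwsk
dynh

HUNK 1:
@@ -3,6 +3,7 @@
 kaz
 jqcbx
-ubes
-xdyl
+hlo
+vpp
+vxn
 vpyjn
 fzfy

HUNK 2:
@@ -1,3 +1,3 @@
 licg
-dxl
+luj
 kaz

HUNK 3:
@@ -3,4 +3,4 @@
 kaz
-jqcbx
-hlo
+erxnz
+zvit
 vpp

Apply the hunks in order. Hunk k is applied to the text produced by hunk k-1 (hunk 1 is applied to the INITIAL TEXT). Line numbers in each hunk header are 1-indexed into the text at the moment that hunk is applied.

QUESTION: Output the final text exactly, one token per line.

Answer: licg
luj
kaz
erxnz
zvit
vpp
vxn
vpyjn
fzfy
gnr
cxwsk
dynh

Derivation:
Hunk 1: at line 3 remove [ubes,xdyl] add [hlo,vpp,vxn] -> 12 lines: licg dxl kaz jqcbx hlo vpp vxn vpyjn fzfy gnr cxwsk dynh
Hunk 2: at line 1 remove [dxl] add [luj] -> 12 lines: licg luj kaz jqcbx hlo vpp vxn vpyjn fzfy gnr cxwsk dynh
Hunk 3: at line 3 remove [jqcbx,hlo] add [erxnz,zvit] -> 12 lines: licg luj kaz erxnz zvit vpp vxn vpyjn fzfy gnr cxwsk dynh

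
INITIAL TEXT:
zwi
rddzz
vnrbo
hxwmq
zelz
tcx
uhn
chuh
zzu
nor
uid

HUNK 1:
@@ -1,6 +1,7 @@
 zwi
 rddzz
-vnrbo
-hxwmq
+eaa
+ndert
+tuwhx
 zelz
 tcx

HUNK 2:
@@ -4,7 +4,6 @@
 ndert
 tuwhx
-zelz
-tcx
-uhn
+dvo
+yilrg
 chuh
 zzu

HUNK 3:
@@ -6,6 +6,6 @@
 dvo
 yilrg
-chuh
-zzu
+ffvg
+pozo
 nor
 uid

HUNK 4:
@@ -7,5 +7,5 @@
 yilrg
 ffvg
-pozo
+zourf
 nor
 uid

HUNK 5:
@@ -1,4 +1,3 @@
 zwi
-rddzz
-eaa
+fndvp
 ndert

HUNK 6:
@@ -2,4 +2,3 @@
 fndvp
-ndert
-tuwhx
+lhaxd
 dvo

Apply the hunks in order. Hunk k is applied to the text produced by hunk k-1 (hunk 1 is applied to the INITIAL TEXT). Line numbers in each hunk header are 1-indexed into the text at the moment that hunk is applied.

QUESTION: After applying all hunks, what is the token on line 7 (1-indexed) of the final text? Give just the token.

Answer: zourf

Derivation:
Hunk 1: at line 1 remove [vnrbo,hxwmq] add [eaa,ndert,tuwhx] -> 12 lines: zwi rddzz eaa ndert tuwhx zelz tcx uhn chuh zzu nor uid
Hunk 2: at line 4 remove [zelz,tcx,uhn] add [dvo,yilrg] -> 11 lines: zwi rddzz eaa ndert tuwhx dvo yilrg chuh zzu nor uid
Hunk 3: at line 6 remove [chuh,zzu] add [ffvg,pozo] -> 11 lines: zwi rddzz eaa ndert tuwhx dvo yilrg ffvg pozo nor uid
Hunk 4: at line 7 remove [pozo] add [zourf] -> 11 lines: zwi rddzz eaa ndert tuwhx dvo yilrg ffvg zourf nor uid
Hunk 5: at line 1 remove [rddzz,eaa] add [fndvp] -> 10 lines: zwi fndvp ndert tuwhx dvo yilrg ffvg zourf nor uid
Hunk 6: at line 2 remove [ndert,tuwhx] add [lhaxd] -> 9 lines: zwi fndvp lhaxd dvo yilrg ffvg zourf nor uid
Final line 7: zourf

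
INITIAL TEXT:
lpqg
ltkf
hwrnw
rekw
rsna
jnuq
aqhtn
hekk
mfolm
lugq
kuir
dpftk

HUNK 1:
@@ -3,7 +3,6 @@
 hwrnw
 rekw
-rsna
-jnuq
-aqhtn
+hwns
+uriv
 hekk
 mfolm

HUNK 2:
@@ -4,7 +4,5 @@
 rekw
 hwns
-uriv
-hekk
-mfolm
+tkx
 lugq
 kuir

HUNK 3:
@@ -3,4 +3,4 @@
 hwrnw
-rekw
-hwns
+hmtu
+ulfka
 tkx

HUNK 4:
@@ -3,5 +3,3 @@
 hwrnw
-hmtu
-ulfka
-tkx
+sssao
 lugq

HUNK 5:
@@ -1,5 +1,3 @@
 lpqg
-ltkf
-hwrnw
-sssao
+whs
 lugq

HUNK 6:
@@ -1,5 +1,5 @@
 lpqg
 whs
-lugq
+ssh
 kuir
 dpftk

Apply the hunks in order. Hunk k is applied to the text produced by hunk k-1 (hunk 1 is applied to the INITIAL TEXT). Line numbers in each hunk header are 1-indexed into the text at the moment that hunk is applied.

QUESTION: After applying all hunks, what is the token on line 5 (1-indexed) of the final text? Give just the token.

Answer: dpftk

Derivation:
Hunk 1: at line 3 remove [rsna,jnuq,aqhtn] add [hwns,uriv] -> 11 lines: lpqg ltkf hwrnw rekw hwns uriv hekk mfolm lugq kuir dpftk
Hunk 2: at line 4 remove [uriv,hekk,mfolm] add [tkx] -> 9 lines: lpqg ltkf hwrnw rekw hwns tkx lugq kuir dpftk
Hunk 3: at line 3 remove [rekw,hwns] add [hmtu,ulfka] -> 9 lines: lpqg ltkf hwrnw hmtu ulfka tkx lugq kuir dpftk
Hunk 4: at line 3 remove [hmtu,ulfka,tkx] add [sssao] -> 7 lines: lpqg ltkf hwrnw sssao lugq kuir dpftk
Hunk 5: at line 1 remove [ltkf,hwrnw,sssao] add [whs] -> 5 lines: lpqg whs lugq kuir dpftk
Hunk 6: at line 1 remove [lugq] add [ssh] -> 5 lines: lpqg whs ssh kuir dpftk
Final line 5: dpftk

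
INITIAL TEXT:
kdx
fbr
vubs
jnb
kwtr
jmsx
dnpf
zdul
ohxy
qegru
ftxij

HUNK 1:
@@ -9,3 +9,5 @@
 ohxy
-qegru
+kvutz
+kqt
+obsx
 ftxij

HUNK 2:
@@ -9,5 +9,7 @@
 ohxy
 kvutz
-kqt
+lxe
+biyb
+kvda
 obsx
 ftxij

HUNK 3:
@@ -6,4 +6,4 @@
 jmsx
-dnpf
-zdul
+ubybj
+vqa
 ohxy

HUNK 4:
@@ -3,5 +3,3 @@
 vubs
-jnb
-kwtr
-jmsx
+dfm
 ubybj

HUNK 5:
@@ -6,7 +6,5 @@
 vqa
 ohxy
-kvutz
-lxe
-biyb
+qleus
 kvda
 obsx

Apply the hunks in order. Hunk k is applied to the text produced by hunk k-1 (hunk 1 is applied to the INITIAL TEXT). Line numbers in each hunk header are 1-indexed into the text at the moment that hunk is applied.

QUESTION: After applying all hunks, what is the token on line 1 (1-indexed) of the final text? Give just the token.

Answer: kdx

Derivation:
Hunk 1: at line 9 remove [qegru] add [kvutz,kqt,obsx] -> 13 lines: kdx fbr vubs jnb kwtr jmsx dnpf zdul ohxy kvutz kqt obsx ftxij
Hunk 2: at line 9 remove [kqt] add [lxe,biyb,kvda] -> 15 lines: kdx fbr vubs jnb kwtr jmsx dnpf zdul ohxy kvutz lxe biyb kvda obsx ftxij
Hunk 3: at line 6 remove [dnpf,zdul] add [ubybj,vqa] -> 15 lines: kdx fbr vubs jnb kwtr jmsx ubybj vqa ohxy kvutz lxe biyb kvda obsx ftxij
Hunk 4: at line 3 remove [jnb,kwtr,jmsx] add [dfm] -> 13 lines: kdx fbr vubs dfm ubybj vqa ohxy kvutz lxe biyb kvda obsx ftxij
Hunk 5: at line 6 remove [kvutz,lxe,biyb] add [qleus] -> 11 lines: kdx fbr vubs dfm ubybj vqa ohxy qleus kvda obsx ftxij
Final line 1: kdx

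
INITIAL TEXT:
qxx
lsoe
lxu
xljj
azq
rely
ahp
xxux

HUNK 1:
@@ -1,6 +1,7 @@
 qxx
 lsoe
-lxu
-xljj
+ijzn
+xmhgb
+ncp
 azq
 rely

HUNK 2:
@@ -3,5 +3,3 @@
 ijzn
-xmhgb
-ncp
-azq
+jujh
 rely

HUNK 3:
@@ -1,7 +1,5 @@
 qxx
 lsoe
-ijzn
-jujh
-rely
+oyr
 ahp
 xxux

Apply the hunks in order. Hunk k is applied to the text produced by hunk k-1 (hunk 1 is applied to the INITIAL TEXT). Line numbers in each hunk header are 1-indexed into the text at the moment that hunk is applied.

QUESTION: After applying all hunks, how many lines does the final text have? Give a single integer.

Hunk 1: at line 1 remove [lxu,xljj] add [ijzn,xmhgb,ncp] -> 9 lines: qxx lsoe ijzn xmhgb ncp azq rely ahp xxux
Hunk 2: at line 3 remove [xmhgb,ncp,azq] add [jujh] -> 7 lines: qxx lsoe ijzn jujh rely ahp xxux
Hunk 3: at line 1 remove [ijzn,jujh,rely] add [oyr] -> 5 lines: qxx lsoe oyr ahp xxux
Final line count: 5

Answer: 5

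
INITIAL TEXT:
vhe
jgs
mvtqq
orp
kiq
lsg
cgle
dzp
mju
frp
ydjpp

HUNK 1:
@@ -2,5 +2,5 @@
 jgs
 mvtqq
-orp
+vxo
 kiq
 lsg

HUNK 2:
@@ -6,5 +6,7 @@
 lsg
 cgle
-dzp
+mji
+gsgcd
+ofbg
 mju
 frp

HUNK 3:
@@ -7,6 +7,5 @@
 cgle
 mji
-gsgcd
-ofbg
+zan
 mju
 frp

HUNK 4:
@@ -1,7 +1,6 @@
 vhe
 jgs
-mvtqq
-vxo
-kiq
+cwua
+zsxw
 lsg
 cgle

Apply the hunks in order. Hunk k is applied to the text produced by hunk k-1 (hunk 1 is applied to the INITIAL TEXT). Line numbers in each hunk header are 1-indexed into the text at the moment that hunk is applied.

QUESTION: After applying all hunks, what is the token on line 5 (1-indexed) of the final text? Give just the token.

Answer: lsg

Derivation:
Hunk 1: at line 2 remove [orp] add [vxo] -> 11 lines: vhe jgs mvtqq vxo kiq lsg cgle dzp mju frp ydjpp
Hunk 2: at line 6 remove [dzp] add [mji,gsgcd,ofbg] -> 13 lines: vhe jgs mvtqq vxo kiq lsg cgle mji gsgcd ofbg mju frp ydjpp
Hunk 3: at line 7 remove [gsgcd,ofbg] add [zan] -> 12 lines: vhe jgs mvtqq vxo kiq lsg cgle mji zan mju frp ydjpp
Hunk 4: at line 1 remove [mvtqq,vxo,kiq] add [cwua,zsxw] -> 11 lines: vhe jgs cwua zsxw lsg cgle mji zan mju frp ydjpp
Final line 5: lsg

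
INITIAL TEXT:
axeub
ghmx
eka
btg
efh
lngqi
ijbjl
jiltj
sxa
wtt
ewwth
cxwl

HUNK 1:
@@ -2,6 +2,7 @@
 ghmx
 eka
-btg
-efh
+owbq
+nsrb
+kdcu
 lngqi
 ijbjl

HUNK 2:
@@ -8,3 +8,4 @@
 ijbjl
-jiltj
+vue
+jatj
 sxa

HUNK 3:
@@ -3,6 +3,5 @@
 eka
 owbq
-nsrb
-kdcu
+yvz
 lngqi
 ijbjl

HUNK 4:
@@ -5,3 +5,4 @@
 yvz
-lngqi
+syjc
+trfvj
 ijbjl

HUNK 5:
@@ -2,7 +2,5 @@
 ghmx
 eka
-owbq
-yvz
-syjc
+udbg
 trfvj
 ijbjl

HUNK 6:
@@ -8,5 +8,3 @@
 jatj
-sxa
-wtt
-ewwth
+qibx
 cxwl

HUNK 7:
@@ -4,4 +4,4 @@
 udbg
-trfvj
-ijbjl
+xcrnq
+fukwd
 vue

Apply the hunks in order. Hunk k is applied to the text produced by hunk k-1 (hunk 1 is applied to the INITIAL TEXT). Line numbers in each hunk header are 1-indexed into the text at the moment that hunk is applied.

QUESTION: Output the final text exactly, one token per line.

Answer: axeub
ghmx
eka
udbg
xcrnq
fukwd
vue
jatj
qibx
cxwl

Derivation:
Hunk 1: at line 2 remove [btg,efh] add [owbq,nsrb,kdcu] -> 13 lines: axeub ghmx eka owbq nsrb kdcu lngqi ijbjl jiltj sxa wtt ewwth cxwl
Hunk 2: at line 8 remove [jiltj] add [vue,jatj] -> 14 lines: axeub ghmx eka owbq nsrb kdcu lngqi ijbjl vue jatj sxa wtt ewwth cxwl
Hunk 3: at line 3 remove [nsrb,kdcu] add [yvz] -> 13 lines: axeub ghmx eka owbq yvz lngqi ijbjl vue jatj sxa wtt ewwth cxwl
Hunk 4: at line 5 remove [lngqi] add [syjc,trfvj] -> 14 lines: axeub ghmx eka owbq yvz syjc trfvj ijbjl vue jatj sxa wtt ewwth cxwl
Hunk 5: at line 2 remove [owbq,yvz,syjc] add [udbg] -> 12 lines: axeub ghmx eka udbg trfvj ijbjl vue jatj sxa wtt ewwth cxwl
Hunk 6: at line 8 remove [sxa,wtt,ewwth] add [qibx] -> 10 lines: axeub ghmx eka udbg trfvj ijbjl vue jatj qibx cxwl
Hunk 7: at line 4 remove [trfvj,ijbjl] add [xcrnq,fukwd] -> 10 lines: axeub ghmx eka udbg xcrnq fukwd vue jatj qibx cxwl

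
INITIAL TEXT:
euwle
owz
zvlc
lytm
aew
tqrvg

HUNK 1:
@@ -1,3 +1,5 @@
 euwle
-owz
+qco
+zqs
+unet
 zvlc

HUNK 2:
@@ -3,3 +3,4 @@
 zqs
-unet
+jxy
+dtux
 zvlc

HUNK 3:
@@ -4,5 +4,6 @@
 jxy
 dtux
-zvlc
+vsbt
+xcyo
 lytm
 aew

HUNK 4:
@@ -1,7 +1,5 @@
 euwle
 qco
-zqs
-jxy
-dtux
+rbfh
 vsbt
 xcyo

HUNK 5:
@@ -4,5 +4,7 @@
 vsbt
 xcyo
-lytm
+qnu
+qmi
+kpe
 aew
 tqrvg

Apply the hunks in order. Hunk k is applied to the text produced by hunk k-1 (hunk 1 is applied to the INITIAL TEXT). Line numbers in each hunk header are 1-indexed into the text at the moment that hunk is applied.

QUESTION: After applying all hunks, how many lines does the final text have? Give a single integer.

Answer: 10

Derivation:
Hunk 1: at line 1 remove [owz] add [qco,zqs,unet] -> 8 lines: euwle qco zqs unet zvlc lytm aew tqrvg
Hunk 2: at line 3 remove [unet] add [jxy,dtux] -> 9 lines: euwle qco zqs jxy dtux zvlc lytm aew tqrvg
Hunk 3: at line 4 remove [zvlc] add [vsbt,xcyo] -> 10 lines: euwle qco zqs jxy dtux vsbt xcyo lytm aew tqrvg
Hunk 4: at line 1 remove [zqs,jxy,dtux] add [rbfh] -> 8 lines: euwle qco rbfh vsbt xcyo lytm aew tqrvg
Hunk 5: at line 4 remove [lytm] add [qnu,qmi,kpe] -> 10 lines: euwle qco rbfh vsbt xcyo qnu qmi kpe aew tqrvg
Final line count: 10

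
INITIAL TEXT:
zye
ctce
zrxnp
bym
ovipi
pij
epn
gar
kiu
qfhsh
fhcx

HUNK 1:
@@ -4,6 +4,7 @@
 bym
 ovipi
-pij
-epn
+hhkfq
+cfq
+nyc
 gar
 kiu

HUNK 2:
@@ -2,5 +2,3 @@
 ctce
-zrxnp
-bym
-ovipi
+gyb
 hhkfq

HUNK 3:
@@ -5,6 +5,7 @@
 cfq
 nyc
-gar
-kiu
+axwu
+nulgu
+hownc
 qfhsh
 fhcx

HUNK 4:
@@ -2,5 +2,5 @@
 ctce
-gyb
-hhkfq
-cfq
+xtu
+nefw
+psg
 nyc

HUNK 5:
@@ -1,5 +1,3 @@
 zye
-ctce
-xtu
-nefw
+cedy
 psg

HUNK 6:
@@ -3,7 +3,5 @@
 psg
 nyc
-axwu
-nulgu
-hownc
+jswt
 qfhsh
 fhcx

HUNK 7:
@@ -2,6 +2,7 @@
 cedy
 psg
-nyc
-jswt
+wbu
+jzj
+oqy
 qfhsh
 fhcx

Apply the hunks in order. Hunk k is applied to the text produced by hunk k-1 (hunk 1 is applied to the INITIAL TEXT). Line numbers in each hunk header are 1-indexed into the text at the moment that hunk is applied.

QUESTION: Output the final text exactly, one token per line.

Hunk 1: at line 4 remove [pij,epn] add [hhkfq,cfq,nyc] -> 12 lines: zye ctce zrxnp bym ovipi hhkfq cfq nyc gar kiu qfhsh fhcx
Hunk 2: at line 2 remove [zrxnp,bym,ovipi] add [gyb] -> 10 lines: zye ctce gyb hhkfq cfq nyc gar kiu qfhsh fhcx
Hunk 3: at line 5 remove [gar,kiu] add [axwu,nulgu,hownc] -> 11 lines: zye ctce gyb hhkfq cfq nyc axwu nulgu hownc qfhsh fhcx
Hunk 4: at line 2 remove [gyb,hhkfq,cfq] add [xtu,nefw,psg] -> 11 lines: zye ctce xtu nefw psg nyc axwu nulgu hownc qfhsh fhcx
Hunk 5: at line 1 remove [ctce,xtu,nefw] add [cedy] -> 9 lines: zye cedy psg nyc axwu nulgu hownc qfhsh fhcx
Hunk 6: at line 3 remove [axwu,nulgu,hownc] add [jswt] -> 7 lines: zye cedy psg nyc jswt qfhsh fhcx
Hunk 7: at line 2 remove [nyc,jswt] add [wbu,jzj,oqy] -> 8 lines: zye cedy psg wbu jzj oqy qfhsh fhcx

Answer: zye
cedy
psg
wbu
jzj
oqy
qfhsh
fhcx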